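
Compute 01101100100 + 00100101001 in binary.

Add column by column from the right: bit + bit + carry-in; write the sum mod 2, carry 1 when the sum is 2 or 3.
carry:  11011000000
        01101100100
+       00100101001
-------------------
       010010001101
(the carry out of the leftmost column, 0, becomes the leading bit)
Decimal check:
  01101100100 = 512 + 256 + 64 + 32 + 4 = 868
  00100101001 = 256 + 32 + 8 + 1 = 297
  868 + 297 = 1165, and 010010001101 = 1024 + 128 + 8 + 4 + 1 = 1165 ✓



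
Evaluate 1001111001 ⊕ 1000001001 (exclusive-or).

XOR: 1 when bits differ
  1001111001
^ 1000001001
------------
  0001110000
Decimal: 633 ^ 521 = 112



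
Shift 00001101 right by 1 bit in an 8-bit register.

Original: 00001101 (decimal 13)
Shift right by 1 position
Drop the 1 low bit; fill with zero on the left
Result: 00000110 (decimal 6)
Equivalent: 13 >> 1 = 13 ÷ 2^1 = 6



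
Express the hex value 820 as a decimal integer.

Expand by place value (powers of 16):
820 = 8 × 16^2 + 2 × 16^1 + 0 × 16^0
= 8 × 256 + 2 × 16 + 0 × 1
= 2048 + 32 + 0
= 2080



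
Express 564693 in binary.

Using repeated division by 2:
564693 ÷ 2 = 282346 remainder 1
282346 ÷ 2 = 141173 remainder 0
141173 ÷ 2 = 70586 remainder 1
70586 ÷ 2 = 35293 remainder 0
35293 ÷ 2 = 17646 remainder 1
17646 ÷ 2 = 8823 remainder 0
8823 ÷ 2 = 4411 remainder 1
4411 ÷ 2 = 2205 remainder 1
2205 ÷ 2 = 1102 remainder 1
1102 ÷ 2 = 551 remainder 0
551 ÷ 2 = 275 remainder 1
275 ÷ 2 = 137 remainder 1
137 ÷ 2 = 68 remainder 1
68 ÷ 2 = 34 remainder 0
34 ÷ 2 = 17 remainder 0
17 ÷ 2 = 8 remainder 1
8 ÷ 2 = 4 remainder 0
4 ÷ 2 = 2 remainder 0
2 ÷ 2 = 1 remainder 0
1 ÷ 2 = 0 remainder 1
Reading remainders bottom to top: 10001001110111010101



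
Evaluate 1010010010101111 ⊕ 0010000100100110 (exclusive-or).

XOR: 1 when bits differ
  1010010010101111
^ 0010000100100110
------------------
  1000010110001001
Decimal: 42159 ^ 8486 = 34185



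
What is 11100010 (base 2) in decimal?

Sum of powers of 2 for each 1-bit:
2^1 + 2^5 + 2^6 + 2^7
= 2 + 32 + 64 + 128
= 226



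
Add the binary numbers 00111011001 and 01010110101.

Add column by column from the right: bit + bit + carry-in; write the sum mod 2, carry 1 when the sum is 2 or 3.
carry:  11111100010
        00111011001
+       01010110101
-------------------
       010010001110
(the carry out of the leftmost column, 0, becomes the leading bit)
Decimal check:
  00111011001 = 256 + 128 + 64 + 16 + 8 + 1 = 473
  01010110101 = 512 + 128 + 32 + 16 + 4 + 1 = 693
  473 + 693 = 1166, and 010010001110 = 1024 + 128 + 8 + 4 + 2 = 1166 ✓



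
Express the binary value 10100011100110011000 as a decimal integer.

Sum of powers of 2 for each 1-bit:
2^3 + 2^4 + 2^7 + 2^8 + 2^11 + 2^12 + 2^13 + 2^17 + 2^19
= 8 + 16 + 128 + 256 + 2048 + 4096 + 8192 + 131072 + 524288
= 670104



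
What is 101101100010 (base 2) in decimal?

Sum of powers of 2 for each 1-bit:
2^1 + 2^5 + 2^6 + 2^8 + 2^9 + 2^11
= 2 + 32 + 64 + 256 + 512 + 2048
= 2914



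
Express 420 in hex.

Using repeated division by 16 (digits 10–15 are A–F):
420 ÷ 16 = 26 remainder 4
26 ÷ 16 = 1 remainder 10 (A)
1 ÷ 16 = 0 remainder 1
Reading remainders bottom to top: 1A4



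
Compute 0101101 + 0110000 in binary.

Add column by column from the right: bit + bit + carry-in; write the sum mod 2, carry 1 when the sum is 2 or 3.
carry:  1000000
        0101101
+       0110000
---------------
       01011101
(the carry out of the leftmost column, 0, becomes the leading bit)
Decimal check:
  0101101 = 32 + 8 + 4 + 1 = 45
  0110000 = 32 + 16 = 48
  45 + 48 = 93, and 01011101 = 64 + 16 + 8 + 4 + 1 = 93 ✓



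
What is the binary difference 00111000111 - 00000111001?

Method 1 - Direct subtraction (column by column from the right: bit − bit − borrow-in; if negative, add 2 and borrow 1 from the next column):
borrow: 00001110000
        00111000111
-       00000111001
-------------------
        00110001110

Method 2 - Add two's complement:
Two's complement of 00000111001: invert → 11111000110, add 1 → 11111000111
  00111000111
+ 11111000111
-------------
 100110001110  (end carry out of the top bit = 1)
Discarding the end carry: 00110001110
Decimal check:
  00111000111 = 256 + 128 + 64 + 4 + 2 + 1 = 455
  00000111001 = 32 + 16 + 8 + 1 = 57
  455 - 57 = 398, and 00110001110 = 256 + 128 + 8 + 4 + 2 = 398 ✓



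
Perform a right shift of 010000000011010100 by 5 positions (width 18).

Original: 010000000011010100 (decimal 65748)
Shift right by 5 positions
Drop the 5 low bits; fill with zeros on the left
Result: 000000100000000110 (decimal 2054)
Equivalent: 65748 >> 5 = 65748 ÷ 2^5 = 2054



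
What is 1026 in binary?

Using repeated division by 2:
1026 ÷ 2 = 513 remainder 0
513 ÷ 2 = 256 remainder 1
256 ÷ 2 = 128 remainder 0
128 ÷ 2 = 64 remainder 0
64 ÷ 2 = 32 remainder 0
32 ÷ 2 = 16 remainder 0
16 ÷ 2 = 8 remainder 0
8 ÷ 2 = 4 remainder 0
4 ÷ 2 = 2 remainder 0
2 ÷ 2 = 1 remainder 0
1 ÷ 2 = 0 remainder 1
Reading remainders bottom to top: 10000000010



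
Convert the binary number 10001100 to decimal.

Sum of powers of 2 for each 1-bit:
2^2 + 2^3 + 2^7
= 4 + 8 + 128
= 140



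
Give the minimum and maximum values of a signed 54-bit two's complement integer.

For 54-bit two's complement:
Minimum: -2^53 = -9007199254740992
Maximum: 2^53 - 1 = 9007199254740991



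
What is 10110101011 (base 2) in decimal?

Sum of powers of 2 for each 1-bit:
2^0 + 2^1 + 2^3 + 2^5 + 2^7 + 2^8 + 2^10
= 1 + 2 + 8 + 32 + 128 + 256 + 1024
= 1451



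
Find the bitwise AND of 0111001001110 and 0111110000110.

AND: 1 only when both bits are 1
  0111001001110
& 0111110000110
---------------
  0111000000110
Decimal: 3662 & 3974 = 3590



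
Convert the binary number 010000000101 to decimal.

Sum of powers of 2 for each 1-bit:
2^0 + 2^2 + 2^10
= 1 + 4 + 1024
= 1029



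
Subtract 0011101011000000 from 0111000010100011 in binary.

Method 1 - Direct subtraction (column by column from the right: bit − bit − borrow-in; if negative, add 2 and borrow 1 from the next column):
borrow: 0111111110000000
        0111000010100011
-       0011101011000000
------------------------
        0011010111100011

Method 2 - Add two's complement:
Two's complement of 0011101011000000: invert → 1100010100111111, add 1 → 1100010101000000
  0111000010100011
+ 1100010101000000
------------------
 10011010111100011  (end carry out of the top bit = 1)
Discarding the end carry: 0011010111100011
Decimal check:
  0111000010100011 = 16384 + 8192 + 4096 + 128 + 32 + 2 + 1 = 28835
  0011101011000000 = 8192 + 4096 + 2048 + 512 + 128 + 64 = 15040
  28835 - 15040 = 13795, and 0011010111100011 = 8192 + 4096 + 1024 + 256 + 128 + 64 + 32 + 2 + 1 = 13795 ✓



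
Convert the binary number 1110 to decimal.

Sum of powers of 2 for each 1-bit:
2^1 + 2^2 + 2^3
= 2 + 4 + 8
= 14



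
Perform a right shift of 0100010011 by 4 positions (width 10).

Original: 0100010011 (decimal 275)
Shift right by 4 positions
Drop the 4 low bits; fill with zeros on the left
Result: 0000010001 (decimal 17)
Equivalent: 275 >> 4 = 275 ÷ 2^4 = 17



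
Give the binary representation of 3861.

Using repeated division by 2:
3861 ÷ 2 = 1930 remainder 1
1930 ÷ 2 = 965 remainder 0
965 ÷ 2 = 482 remainder 1
482 ÷ 2 = 241 remainder 0
241 ÷ 2 = 120 remainder 1
120 ÷ 2 = 60 remainder 0
60 ÷ 2 = 30 remainder 0
30 ÷ 2 = 15 remainder 0
15 ÷ 2 = 7 remainder 1
7 ÷ 2 = 3 remainder 1
3 ÷ 2 = 1 remainder 1
1 ÷ 2 = 0 remainder 1
Reading remainders bottom to top: 111100010101



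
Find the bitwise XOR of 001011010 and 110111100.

XOR: 1 when bits differ
  001011010
^ 110111100
-----------
  111100110
Decimal: 90 ^ 444 = 486



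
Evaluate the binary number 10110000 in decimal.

Sum of powers of 2 for each 1-bit:
2^4 + 2^5 + 2^7
= 16 + 32 + 128
= 176



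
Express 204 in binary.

Using repeated division by 2:
204 ÷ 2 = 102 remainder 0
102 ÷ 2 = 51 remainder 0
51 ÷ 2 = 25 remainder 1
25 ÷ 2 = 12 remainder 1
12 ÷ 2 = 6 remainder 0
6 ÷ 2 = 3 remainder 0
3 ÷ 2 = 1 remainder 1
1 ÷ 2 = 0 remainder 1
Reading remainders bottom to top: 11001100



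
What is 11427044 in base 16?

Using repeated division by 16 (digits 10–15 are A–F):
11427044 ÷ 16 = 714190 remainder 4
714190 ÷ 16 = 44636 remainder 14 (E)
44636 ÷ 16 = 2789 remainder 12 (C)
2789 ÷ 16 = 174 remainder 5
174 ÷ 16 = 10 remainder 14 (E)
10 ÷ 16 = 0 remainder 10 (A)
Reading remainders bottom to top: AE5CE4



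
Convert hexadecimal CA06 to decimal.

Expand by place value (powers of 16):
Digit values: C = 12, A = 10
CA06 = 12 × 16^3 + 10 × 16^2 + 0 × 16^1 + 6 × 16^0
= 12 × 4096 + 10 × 256 + 0 × 16 + 6 × 1
= 49152 + 2560 + 0 + 6
= 51718



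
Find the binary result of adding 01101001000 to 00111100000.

Add column by column from the right: bit + bit + carry-in; write the sum mod 2, carry 1 when the sum is 2 or 3.
carry:  11110000000
        01101001000
+       00111100000
-------------------
       010100101000
(the carry out of the leftmost column, 0, becomes the leading bit)
Decimal check:
  01101001000 = 512 + 256 + 64 + 8 = 840
  00111100000 = 256 + 128 + 64 + 32 = 480
  840 + 480 = 1320, and 010100101000 = 1024 + 256 + 32 + 8 = 1320 ✓



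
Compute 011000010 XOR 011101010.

XOR: 1 when bits differ
  011000010
^ 011101010
-----------
  000101000
Decimal: 194 ^ 234 = 40



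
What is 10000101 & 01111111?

AND: 1 only when both bits are 1
  10000101
& 01111111
----------
  00000101
Decimal: 133 & 127 = 5



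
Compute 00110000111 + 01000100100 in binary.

Add column by column from the right: bit + bit + carry-in; write the sum mod 2, carry 1 when the sum is 2 or 3.
carry:  00000001000
        00110000111
+       01000100100
-------------------
       001110101011
(the carry out of the leftmost column, 0, becomes the leading bit)
Decimal check:
  00110000111 = 256 + 128 + 4 + 2 + 1 = 391
  01000100100 = 512 + 32 + 4 = 548
  391 + 548 = 939, and 001110101011 = 512 + 256 + 128 + 32 + 8 + 2 + 1 = 939 ✓



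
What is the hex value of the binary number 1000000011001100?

Group into 4-bit nibbles from right:
  1000 = 8
  0000 = 0
  1100 = C
  1100 = C
Result: 80CC



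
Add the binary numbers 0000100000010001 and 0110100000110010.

Add column by column from the right: bit + bit + carry-in; write the sum mod 2, carry 1 when the sum is 2 or 3.
carry:  0001000001100000
        0000100000010001
+       0110100000110010
------------------------
       00111000001000011
(the carry out of the leftmost column, 0, becomes the leading bit)
Decimal check:
  0000100000010001 = 2048 + 16 + 1 = 2065
  0110100000110010 = 16384 + 8192 + 2048 + 32 + 16 + 2 = 26674
  2065 + 26674 = 28739, and 00111000001000011 = 16384 + 8192 + 4096 + 64 + 2 + 1 = 28739 ✓



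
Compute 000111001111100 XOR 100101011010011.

XOR: 1 when bits differ
  000111001111100
^ 100101011010011
-----------------
  100010010101111
Decimal: 3708 ^ 19155 = 17583



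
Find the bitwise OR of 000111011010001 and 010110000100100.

OR: 1 when either bit is 1
  000111011010001
| 010110000100100
-----------------
  010111011110101
Decimal: 3793 | 11300 = 12021



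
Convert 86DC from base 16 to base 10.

Expand by place value (powers of 16):
Digit values: D = 13, C = 12
86DC = 8 × 16^3 + 6 × 16^2 + 13 × 16^1 + 12 × 16^0
= 8 × 4096 + 6 × 256 + 13 × 16 + 12 × 1
= 32768 + 1536 + 208 + 12
= 34524



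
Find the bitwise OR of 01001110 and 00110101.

OR: 1 when either bit is 1
  01001110
| 00110101
----------
  01111111
Decimal: 78 | 53 = 127



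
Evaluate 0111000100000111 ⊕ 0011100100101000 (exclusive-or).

XOR: 1 when bits differ
  0111000100000111
^ 0011100100101000
------------------
  0100100000101111
Decimal: 28935 ^ 14632 = 18479



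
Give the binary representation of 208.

Using repeated division by 2:
208 ÷ 2 = 104 remainder 0
104 ÷ 2 = 52 remainder 0
52 ÷ 2 = 26 remainder 0
26 ÷ 2 = 13 remainder 0
13 ÷ 2 = 6 remainder 1
6 ÷ 2 = 3 remainder 0
3 ÷ 2 = 1 remainder 1
1 ÷ 2 = 0 remainder 1
Reading remainders bottom to top: 11010000



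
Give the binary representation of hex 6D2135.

Convert each hex digit to 4 bits:
  6 = 0110
  D = 1101
  2 = 0010
  1 = 0001
  3 = 0011
  5 = 0101
Concatenate: 011011010010000100110101



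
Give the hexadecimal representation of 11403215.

Using repeated division by 16 (digits 10–15 are A–F):
11403215 ÷ 16 = 712700 remainder 15 (F)
712700 ÷ 16 = 44543 remainder 12 (C)
44543 ÷ 16 = 2783 remainder 15 (F)
2783 ÷ 16 = 173 remainder 15 (F)
173 ÷ 16 = 10 remainder 13 (D)
10 ÷ 16 = 0 remainder 10 (A)
Reading remainders bottom to top: ADFFCF



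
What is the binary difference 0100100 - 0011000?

Method 1 - Direct subtraction (column by column from the right: bit − bit − borrow-in; if negative, add 2 and borrow 1 from the next column):
borrow: 0110000
        0100100
-       0011000
---------------
        0001100

Method 2 - Add two's complement:
Two's complement of 0011000: invert → 1100111, add 1 → 1101000
  0100100
+ 1101000
---------
 10001100  (end carry out of the top bit = 1)
Discarding the end carry: 0001100
Decimal check:
  0100100 = 32 + 4 = 36
  0011000 = 16 + 8 = 24
  36 - 24 = 12, and 0001100 = 8 + 4 = 12 ✓



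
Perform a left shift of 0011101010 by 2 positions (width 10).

Original: 0011101010 (decimal 234)
Shift left by 2 positions
Append 2 zeros on the right
Result: 1110101000 (decimal 936)
Equivalent: 234 << 2 = 234 × 2^2 = 936



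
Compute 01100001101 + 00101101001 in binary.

Add column by column from the right: bit + bit + carry-in; write the sum mod 2, carry 1 when the sum is 2 or 3.
carry:  11000010010
        01100001101
+       00101101001
-------------------
       010001110110
(the carry out of the leftmost column, 0, becomes the leading bit)
Decimal check:
  01100001101 = 512 + 256 + 8 + 4 + 1 = 781
  00101101001 = 256 + 64 + 32 + 8 + 1 = 361
  781 + 361 = 1142, and 010001110110 = 1024 + 64 + 32 + 16 + 4 + 2 = 1142 ✓



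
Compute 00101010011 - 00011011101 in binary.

Method 1 - Direct subtraction (column by column from the right: bit − bit − borrow-in; if negative, add 2 and borrow 1 from the next column):
borrow: 00111111000
        00101010011
-       00011011101
-------------------
        00001110110

Method 2 - Add two's complement:
Two's complement of 00011011101: invert → 11100100010, add 1 → 11100100011
  00101010011
+ 11100100011
-------------
 100001110110  (end carry out of the top bit = 1)
Discarding the end carry: 00001110110
Decimal check:
  00101010011 = 256 + 64 + 16 + 2 + 1 = 339
  00011011101 = 128 + 64 + 16 + 8 + 4 + 1 = 221
  339 - 221 = 118, and 00001110110 = 64 + 32 + 16 + 4 + 2 = 118 ✓



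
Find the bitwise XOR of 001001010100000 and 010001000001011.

XOR: 1 when bits differ
  001001010100000
^ 010001000001011
-----------------
  011000010101011
Decimal: 4768 ^ 8715 = 12459



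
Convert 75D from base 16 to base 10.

Expand by place value (powers of 16):
Digit values: D = 13
75D = 7 × 16^2 + 5 × 16^1 + 13 × 16^0
= 7 × 256 + 5 × 16 + 13 × 1
= 1792 + 80 + 13
= 1885



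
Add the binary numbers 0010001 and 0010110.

Add column by column from the right: bit + bit + carry-in; write the sum mod 2, carry 1 when the sum is 2 or 3.
carry:  0100000
        0010001
+       0010110
---------------
       00100111
(the carry out of the leftmost column, 0, becomes the leading bit)
Decimal check:
  0010001 = 16 + 1 = 17
  0010110 = 16 + 4 + 2 = 22
  17 + 22 = 39, and 00100111 = 32 + 4 + 2 + 1 = 39 ✓



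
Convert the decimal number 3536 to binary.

Using repeated division by 2:
3536 ÷ 2 = 1768 remainder 0
1768 ÷ 2 = 884 remainder 0
884 ÷ 2 = 442 remainder 0
442 ÷ 2 = 221 remainder 0
221 ÷ 2 = 110 remainder 1
110 ÷ 2 = 55 remainder 0
55 ÷ 2 = 27 remainder 1
27 ÷ 2 = 13 remainder 1
13 ÷ 2 = 6 remainder 1
6 ÷ 2 = 3 remainder 0
3 ÷ 2 = 1 remainder 1
1 ÷ 2 = 0 remainder 1
Reading remainders bottom to top: 110111010000



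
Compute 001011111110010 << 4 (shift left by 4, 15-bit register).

Original: 001011111110010 (decimal 6130)
Shift left by 4 positions
Append 4 zeros on the right and drop the 4 high bits that overflow the 15-bit width
Result: 111111100100000 (decimal 32544)
Equivalent: 6130 << 4 = 6130 × 2^4 = 98080, truncated to 15 bits = 32544



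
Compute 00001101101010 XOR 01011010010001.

XOR: 1 when bits differ
  00001101101010
^ 01011010010001
----------------
  01010111111011
Decimal: 874 ^ 5777 = 5627



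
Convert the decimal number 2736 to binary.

Using repeated division by 2:
2736 ÷ 2 = 1368 remainder 0
1368 ÷ 2 = 684 remainder 0
684 ÷ 2 = 342 remainder 0
342 ÷ 2 = 171 remainder 0
171 ÷ 2 = 85 remainder 1
85 ÷ 2 = 42 remainder 1
42 ÷ 2 = 21 remainder 0
21 ÷ 2 = 10 remainder 1
10 ÷ 2 = 5 remainder 0
5 ÷ 2 = 2 remainder 1
2 ÷ 2 = 1 remainder 0
1 ÷ 2 = 0 remainder 1
Reading remainders bottom to top: 101010110000



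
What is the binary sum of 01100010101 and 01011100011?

Add column by column from the right: bit + bit + carry-in; write the sum mod 2, carry 1 when the sum is 2 or 3.
carry:  10000001110
        01100010101
+       01011100011
-------------------
       010111111000
(the carry out of the leftmost column, 0, becomes the leading bit)
Decimal check:
  01100010101 = 512 + 256 + 16 + 4 + 1 = 789
  01011100011 = 512 + 128 + 64 + 32 + 2 + 1 = 739
  789 + 739 = 1528, and 010111111000 = 1024 + 256 + 128 + 64 + 32 + 16 + 8 = 1528 ✓



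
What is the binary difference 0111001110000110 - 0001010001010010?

Method 1 - Direct subtraction (column by column from the right: bit − bit − borrow-in; if negative, add 2 and borrow 1 from the next column):
borrow: 0011100011100000
        0111001110000110
-       0001010001010010
------------------------
        0101111100110100

Method 2 - Add two's complement:
Two's complement of 0001010001010010: invert → 1110101110101101, add 1 → 1110101110101110
  0111001110000110
+ 1110101110101110
------------------
 10101111100110100  (end carry out of the top bit = 1)
Discarding the end carry: 0101111100110100
Decimal check:
  0111001110000110 = 16384 + 8192 + 4096 + 512 + 256 + 128 + 4 + 2 = 29574
  0001010001010010 = 4096 + 1024 + 64 + 16 + 2 = 5202
  29574 - 5202 = 24372, and 0101111100110100 = 16384 + 4096 + 2048 + 1024 + 512 + 256 + 32 + 16 + 4 = 24372 ✓



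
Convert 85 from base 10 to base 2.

Using repeated division by 2:
85 ÷ 2 = 42 remainder 1
42 ÷ 2 = 21 remainder 0
21 ÷ 2 = 10 remainder 1
10 ÷ 2 = 5 remainder 0
5 ÷ 2 = 2 remainder 1
2 ÷ 2 = 1 remainder 0
1 ÷ 2 = 0 remainder 1
Reading remainders bottom to top: 1010101



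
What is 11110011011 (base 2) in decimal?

Sum of powers of 2 for each 1-bit:
2^0 + 2^1 + 2^3 + 2^4 + 2^7 + 2^8 + 2^9 + 2^10
= 1 + 2 + 8 + 16 + 128 + 256 + 512 + 1024
= 1947



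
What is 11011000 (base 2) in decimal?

Sum of powers of 2 for each 1-bit:
2^3 + 2^4 + 2^6 + 2^7
= 8 + 16 + 64 + 128
= 216



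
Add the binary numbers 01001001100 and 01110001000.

Add column by column from the right: bit + bit + carry-in; write the sum mod 2, carry 1 when the sum is 2 or 3.
carry:  10000010000
        01001001100
+       01110001000
-------------------
       010111010100
(the carry out of the leftmost column, 0, becomes the leading bit)
Decimal check:
  01001001100 = 512 + 64 + 8 + 4 = 588
  01110001000 = 512 + 256 + 128 + 8 = 904
  588 + 904 = 1492, and 010111010100 = 1024 + 256 + 128 + 64 + 16 + 4 = 1492 ✓



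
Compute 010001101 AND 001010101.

AND: 1 only when both bits are 1
  010001101
& 001010101
-----------
  000000101
Decimal: 141 & 85 = 5



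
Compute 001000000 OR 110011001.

OR: 1 when either bit is 1
  001000000
| 110011001
-----------
  111011001
Decimal: 64 | 409 = 473



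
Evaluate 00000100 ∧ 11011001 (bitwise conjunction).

AND: 1 only when both bits are 1
  00000100
& 11011001
----------
  00000000
Decimal: 4 & 217 = 0



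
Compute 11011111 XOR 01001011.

XOR: 1 when bits differ
  11011111
^ 01001011
----------
  10010100
Decimal: 223 ^ 75 = 148



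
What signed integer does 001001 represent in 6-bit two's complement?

Binary: 001001
Sign bit: 0 (non-negative)
Read directly as an unsigned value:
001001 = 8 + 1 = 9
Value: 9



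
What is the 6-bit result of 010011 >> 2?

Original: 010011 (decimal 19)
Shift right by 2 positions
Drop the 2 low bits; fill with zeros on the left
Result: 000100 (decimal 4)
Equivalent: 19 >> 2 = 19 ÷ 2^2 = 4



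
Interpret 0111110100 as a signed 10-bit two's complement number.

Binary: 0111110100
Sign bit: 0 (non-negative)
Read directly as an unsigned value:
0111110100 = 256 + 128 + 64 + 32 + 16 + 4 = 500
Value: 500



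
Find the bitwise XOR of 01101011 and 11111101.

XOR: 1 when bits differ
  01101011
^ 11111101
----------
  10010110
Decimal: 107 ^ 253 = 150



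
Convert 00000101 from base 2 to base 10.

Sum of powers of 2 for each 1-bit:
2^0 + 2^2
= 1 + 4
= 5



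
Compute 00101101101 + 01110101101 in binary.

Add column by column from the right: bit + bit + carry-in; write the sum mod 2, carry 1 when the sum is 2 or 3.
carry:  11111011010
        00101101101
+       01110101101
-------------------
       010100011010
(the carry out of the leftmost column, 0, becomes the leading bit)
Decimal check:
  00101101101 = 256 + 64 + 32 + 8 + 4 + 1 = 365
  01110101101 = 512 + 256 + 128 + 32 + 8 + 4 + 1 = 941
  365 + 941 = 1306, and 010100011010 = 1024 + 256 + 16 + 8 + 2 = 1306 ✓



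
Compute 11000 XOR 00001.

XOR: 1 when bits differ
  11000
^ 00001
-------
  11001
Decimal: 24 ^ 1 = 25



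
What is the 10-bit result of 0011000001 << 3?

Original: 0011000001 (decimal 193)
Shift left by 3 positions
Append 3 zeros on the right and drop the 3 high bits that overflow the 10-bit width
Result: 1000001000 (decimal 520)
Equivalent: 193 << 3 = 193 × 2^3 = 1544, truncated to 10 bits = 520



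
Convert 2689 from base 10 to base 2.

Using repeated division by 2:
2689 ÷ 2 = 1344 remainder 1
1344 ÷ 2 = 672 remainder 0
672 ÷ 2 = 336 remainder 0
336 ÷ 2 = 168 remainder 0
168 ÷ 2 = 84 remainder 0
84 ÷ 2 = 42 remainder 0
42 ÷ 2 = 21 remainder 0
21 ÷ 2 = 10 remainder 1
10 ÷ 2 = 5 remainder 0
5 ÷ 2 = 2 remainder 1
2 ÷ 2 = 1 remainder 0
1 ÷ 2 = 0 remainder 1
Reading remainders bottom to top: 101010000001



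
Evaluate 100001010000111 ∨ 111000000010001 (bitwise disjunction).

OR: 1 when either bit is 1
  100001010000111
| 111000000010001
-----------------
  111001010010111
Decimal: 17031 | 28689 = 29335



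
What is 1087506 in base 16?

Using repeated division by 16 (digits 10–15 are A–F):
1087506 ÷ 16 = 67969 remainder 2
67969 ÷ 16 = 4248 remainder 1
4248 ÷ 16 = 265 remainder 8
265 ÷ 16 = 16 remainder 9
16 ÷ 16 = 1 remainder 0
1 ÷ 16 = 0 remainder 1
Reading remainders bottom to top: 109812



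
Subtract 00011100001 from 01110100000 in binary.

Method 1 - Direct subtraction (column by column from the right: bit − bit − borrow-in; if negative, add 2 and borrow 1 from the next column):
borrow: 00111111110
        01110100000
-       00011100001
-------------------
        01010111111

Method 2 - Add two's complement:
Two's complement of 00011100001: invert → 11100011110, add 1 → 11100011111
  01110100000
+ 11100011111
-------------
 101010111111  (end carry out of the top bit = 1)
Discarding the end carry: 01010111111
Decimal check:
  01110100000 = 512 + 256 + 128 + 32 = 928
  00011100001 = 128 + 64 + 32 + 1 = 225
  928 - 225 = 703, and 01010111111 = 512 + 128 + 32 + 16 + 8 + 4 + 2 + 1 = 703 ✓



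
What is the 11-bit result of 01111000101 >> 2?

Original: 01111000101 (decimal 965)
Shift right by 2 positions
Drop the 2 low bits; fill with zeros on the left
Result: 00011110001 (decimal 241)
Equivalent: 965 >> 2 = 965 ÷ 2^2 = 241



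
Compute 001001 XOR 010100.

XOR: 1 when bits differ
  001001
^ 010100
--------
  011101
Decimal: 9 ^ 20 = 29



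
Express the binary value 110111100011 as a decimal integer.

Sum of powers of 2 for each 1-bit:
2^0 + 2^1 + 2^5 + 2^6 + 2^7 + 2^8 + 2^10 + 2^11
= 1 + 2 + 32 + 64 + 128 + 256 + 1024 + 2048
= 3555



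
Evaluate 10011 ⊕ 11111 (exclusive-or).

XOR: 1 when bits differ
  10011
^ 11111
-------
  01100
Decimal: 19 ^ 31 = 12



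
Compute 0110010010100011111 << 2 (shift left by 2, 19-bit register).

Original: 0110010010100011111 (decimal 206111)
Shift left by 2 positions
Append 2 zeros on the right and drop the 2 high bits that overflow the 19-bit width
Result: 1001001010001111100 (decimal 300156)
Equivalent: 206111 << 2 = 206111 × 2^2 = 824444, truncated to 19 bits = 300156



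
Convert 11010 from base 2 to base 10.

Sum of powers of 2 for each 1-bit:
2^1 + 2^3 + 2^4
= 2 + 8 + 16
= 26



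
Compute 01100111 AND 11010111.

AND: 1 only when both bits are 1
  01100111
& 11010111
----------
  01000111
Decimal: 103 & 215 = 71



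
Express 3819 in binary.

Using repeated division by 2:
3819 ÷ 2 = 1909 remainder 1
1909 ÷ 2 = 954 remainder 1
954 ÷ 2 = 477 remainder 0
477 ÷ 2 = 238 remainder 1
238 ÷ 2 = 119 remainder 0
119 ÷ 2 = 59 remainder 1
59 ÷ 2 = 29 remainder 1
29 ÷ 2 = 14 remainder 1
14 ÷ 2 = 7 remainder 0
7 ÷ 2 = 3 remainder 1
3 ÷ 2 = 1 remainder 1
1 ÷ 2 = 0 remainder 1
Reading remainders bottom to top: 111011101011



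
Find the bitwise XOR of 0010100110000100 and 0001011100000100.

XOR: 1 when bits differ
  0010100110000100
^ 0001011100000100
------------------
  0011111010000000
Decimal: 10628 ^ 5892 = 16000



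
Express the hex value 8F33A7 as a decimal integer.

Expand by place value (powers of 16):
Digit values: F = 15, A = 10
8F33A7 = 8 × 16^5 + 15 × 16^4 + 3 × 16^3 + 3 × 16^2 + 10 × 16^1 + 7 × 16^0
= 8 × 1048576 + 15 × 65536 + 3 × 4096 + 3 × 256 + 10 × 16 + 7 × 1
= 8388608 + 983040 + 12288 + 768 + 160 + 7
= 9384871



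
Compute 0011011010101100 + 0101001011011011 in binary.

Add column by column from the right: bit + bit + carry-in; write the sum mod 2, carry 1 when the sum is 2 or 3.
carry:  1110110111110000
        0011011010101100
+       0101001011011011
------------------------
       01000100110000111
(the carry out of the leftmost column, 0, becomes the leading bit)
Decimal check:
  0011011010101100 = 8192 + 4096 + 1024 + 512 + 128 + 32 + 8 + 4 = 13996
  0101001011011011 = 16384 + 4096 + 512 + 128 + 64 + 16 + 8 + 2 + 1 = 21211
  13996 + 21211 = 35207, and 01000100110000111 = 32768 + 2048 + 256 + 128 + 4 + 2 + 1 = 35207 ✓



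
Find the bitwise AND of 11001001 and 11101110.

AND: 1 only when both bits are 1
  11001001
& 11101110
----------
  11001000
Decimal: 201 & 238 = 200



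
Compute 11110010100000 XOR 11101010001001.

XOR: 1 when bits differ
  11110010100000
^ 11101010001001
----------------
  00011000101001
Decimal: 15520 ^ 14985 = 1577



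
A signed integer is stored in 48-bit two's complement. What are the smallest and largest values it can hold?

For 48-bit two's complement:
Minimum: -2^47 = -140737488355328
Maximum: 2^47 - 1 = 140737488355327



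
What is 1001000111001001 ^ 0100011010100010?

XOR: 1 when bits differ
  1001000111001001
^ 0100011010100010
------------------
  1101011101101011
Decimal: 37321 ^ 18082 = 55147



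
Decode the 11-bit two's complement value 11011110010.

Binary: 11011110010
Sign bit: 1 (negative)
Invert: 00100001101
Add 1:  00100001110
Magnitude: 00100001110 = 256 + 8 + 4 + 2 = 270
Value: -270



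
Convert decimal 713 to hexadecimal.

Using repeated division by 16 (digits 10–15 are A–F):
713 ÷ 16 = 44 remainder 9
44 ÷ 16 = 2 remainder 12 (C)
2 ÷ 16 = 0 remainder 2
Reading remainders bottom to top: 2C9



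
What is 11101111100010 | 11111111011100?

OR: 1 when either bit is 1
  11101111100010
| 11111111011100
----------------
  11111111111110
Decimal: 15330 | 16348 = 16382



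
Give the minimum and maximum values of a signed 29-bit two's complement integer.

For 29-bit two's complement:
Minimum: -2^28 = -268435456
Maximum: 2^28 - 1 = 268435455



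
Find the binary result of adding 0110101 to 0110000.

Add column by column from the right: bit + bit + carry-in; write the sum mod 2, carry 1 when the sum is 2 or 3.
carry:  1100000
        0110101
+       0110000
---------------
       01100101
(the carry out of the leftmost column, 0, becomes the leading bit)
Decimal check:
  0110101 = 32 + 16 + 4 + 1 = 53
  0110000 = 32 + 16 = 48
  53 + 48 = 101, and 01100101 = 64 + 32 + 4 + 1 = 101 ✓



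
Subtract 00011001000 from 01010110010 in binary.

Method 1 - Direct subtraction (column by column from the right: bit − bit − borrow-in; if negative, add 2 and borrow 1 from the next column):
borrow: 01110010000
        01010110010
-       00011001000
-------------------
        00111101010

Method 2 - Add two's complement:
Two's complement of 00011001000: invert → 11100110111, add 1 → 11100111000
  01010110010
+ 11100111000
-------------
 100111101010  (end carry out of the top bit = 1)
Discarding the end carry: 00111101010
Decimal check:
  01010110010 = 512 + 128 + 32 + 16 + 2 = 690
  00011001000 = 128 + 64 + 8 = 200
  690 - 200 = 490, and 00111101010 = 256 + 128 + 64 + 32 + 8 + 2 = 490 ✓



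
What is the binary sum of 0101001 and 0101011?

Add column by column from the right: bit + bit + carry-in; write the sum mod 2, carry 1 when the sum is 2 or 3.
carry:  1010110
        0101001
+       0101011
---------------
       01010100
(the carry out of the leftmost column, 0, becomes the leading bit)
Decimal check:
  0101001 = 32 + 8 + 1 = 41
  0101011 = 32 + 8 + 2 + 1 = 43
  41 + 43 = 84, and 01010100 = 64 + 16 + 4 = 84 ✓



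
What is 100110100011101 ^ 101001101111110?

XOR: 1 when bits differ
  100110100011101
^ 101001101111110
-----------------
  001111001100011
Decimal: 19741 ^ 21374 = 7779



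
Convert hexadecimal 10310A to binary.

Convert each hex digit to 4 bits:
  1 = 0001
  0 = 0000
  3 = 0011
  1 = 0001
  0 = 0000
  A = 1010
Concatenate: 000100000011000100001010



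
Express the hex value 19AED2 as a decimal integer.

Expand by place value (powers of 16):
Digit values: A = 10, E = 14, D = 13
19AED2 = 1 × 16^5 + 9 × 16^4 + 10 × 16^3 + 14 × 16^2 + 13 × 16^1 + 2 × 16^0
= 1 × 1048576 + 9 × 65536 + 10 × 4096 + 14 × 256 + 13 × 16 + 2 × 1
= 1048576 + 589824 + 40960 + 3584 + 208 + 2
= 1683154



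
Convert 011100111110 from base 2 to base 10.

Sum of powers of 2 for each 1-bit:
2^1 + 2^2 + 2^3 + 2^4 + 2^5 + 2^8 + 2^9 + 2^10
= 2 + 4 + 8 + 16 + 32 + 256 + 512 + 1024
= 1854



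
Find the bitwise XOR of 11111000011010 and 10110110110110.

XOR: 1 when bits differ
  11111000011010
^ 10110110110110
----------------
  01001110101100
Decimal: 15898 ^ 11702 = 5036



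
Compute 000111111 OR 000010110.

OR: 1 when either bit is 1
  000111111
| 000010110
-----------
  000111111
Decimal: 63 | 22 = 63



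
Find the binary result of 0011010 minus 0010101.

Method 1 - Direct subtraction (column by column from the right: bit − bit − borrow-in; if negative, add 2 and borrow 1 from the next column):
borrow: 0001010
        0011010
-       0010101
---------------
        0000101

Method 2 - Add two's complement:
Two's complement of 0010101: invert → 1101010, add 1 → 1101011
  0011010
+ 1101011
---------
 10000101  (end carry out of the top bit = 1)
Discarding the end carry: 0000101
Decimal check:
  0011010 = 16 + 8 + 2 = 26
  0010101 = 16 + 4 + 1 = 21
  26 - 21 = 5, and 0000101 = 4 + 1 = 5 ✓



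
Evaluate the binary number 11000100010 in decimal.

Sum of powers of 2 for each 1-bit:
2^1 + 2^5 + 2^9 + 2^10
= 2 + 32 + 512 + 1024
= 1570



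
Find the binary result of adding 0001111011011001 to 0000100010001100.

Add column by column from the right: bit + bit + carry-in; write the sum mod 2, carry 1 when the sum is 2 or 3.
carry:  0011000100110000
        0001111011011001
+       0000100010001100
------------------------
       00010011101100101
(the carry out of the leftmost column, 0, becomes the leading bit)
Decimal check:
  0001111011011001 = 4096 + 2048 + 1024 + 512 + 128 + 64 + 16 + 8 + 1 = 7897
  0000100010001100 = 2048 + 128 + 8 + 4 = 2188
  7897 + 2188 = 10085, and 00010011101100101 = 8192 + 1024 + 512 + 256 + 64 + 32 + 4 + 1 = 10085 ✓



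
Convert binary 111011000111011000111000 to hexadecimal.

Group into 4-bit nibbles from right:
  1110 = E
  1100 = C
  0111 = 7
  0110 = 6
  0011 = 3
  1000 = 8
Result: EC7638



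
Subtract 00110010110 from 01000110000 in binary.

Method 1 - Direct subtraction (column by column from the right: bit − bit − borrow-in; if negative, add 2 and borrow 1 from the next column):
borrow: 01100111100
        01000110000
-       00110010110
-------------------
        00010011010

Method 2 - Add two's complement:
Two's complement of 00110010110: invert → 11001101001, add 1 → 11001101010
  01000110000
+ 11001101010
-------------
 100010011010  (end carry out of the top bit = 1)
Discarding the end carry: 00010011010
Decimal check:
  01000110000 = 512 + 32 + 16 = 560
  00110010110 = 256 + 128 + 16 + 4 + 2 = 406
  560 - 406 = 154, and 00010011010 = 128 + 16 + 8 + 2 = 154 ✓



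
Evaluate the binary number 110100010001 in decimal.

Sum of powers of 2 for each 1-bit:
2^0 + 2^4 + 2^8 + 2^10 + 2^11
= 1 + 16 + 256 + 1024 + 2048
= 3345



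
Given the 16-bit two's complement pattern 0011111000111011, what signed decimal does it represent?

Binary: 0011111000111011
Sign bit: 0 (non-negative)
Read directly as an unsigned value:
0011111000111011 = 8192 + 4096 + 2048 + 1024 + 512 + 32 + 16 + 8 + 2 + 1 = 15931
Value: 15931



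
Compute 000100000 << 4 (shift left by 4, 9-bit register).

Original: 000100000 (decimal 32)
Shift left by 4 positions
Append 4 zeros on the right and drop the 4 high bits that overflow the 9-bit width
Result: 000000000 (decimal 0)
Equivalent: 32 << 4 = 32 × 2^4 = 512, truncated to 9 bits = 0



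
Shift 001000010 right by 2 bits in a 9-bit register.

Original: 001000010 (decimal 66)
Shift right by 2 positions
Drop the 2 low bits; fill with zeros on the left
Result: 000010000 (decimal 16)
Equivalent: 66 >> 2 = 66 ÷ 2^2 = 16



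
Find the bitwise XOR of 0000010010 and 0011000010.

XOR: 1 when bits differ
  0000010010
^ 0011000010
------------
  0011010000
Decimal: 18 ^ 194 = 208



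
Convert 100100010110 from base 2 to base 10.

Sum of powers of 2 for each 1-bit:
2^1 + 2^2 + 2^4 + 2^8 + 2^11
= 2 + 4 + 16 + 256 + 2048
= 2326



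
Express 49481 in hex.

Using repeated division by 16 (digits 10–15 are A–F):
49481 ÷ 16 = 3092 remainder 9
3092 ÷ 16 = 193 remainder 4
193 ÷ 16 = 12 remainder 1
12 ÷ 16 = 0 remainder 12 (C)
Reading remainders bottom to top: C149



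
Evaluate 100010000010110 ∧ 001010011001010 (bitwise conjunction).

AND: 1 only when both bits are 1
  100010000010110
& 001010011001010
-----------------
  000010000000010
Decimal: 17430 & 5322 = 1026



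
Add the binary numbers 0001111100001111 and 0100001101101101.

Add column by column from the right: bit + bit + carry-in; write the sum mod 2, carry 1 when the sum is 2 or 3.
carry:  0011111000011110
        0001111100001111
+       0100001101101101
------------------------
       00110001001111100
(the carry out of the leftmost column, 0, becomes the leading bit)
Decimal check:
  0001111100001111 = 4096 + 2048 + 1024 + 512 + 256 + 8 + 4 + 2 + 1 = 7951
  0100001101101101 = 16384 + 512 + 256 + 64 + 32 + 8 + 4 + 1 = 17261
  7951 + 17261 = 25212, and 00110001001111100 = 16384 + 8192 + 512 + 64 + 32 + 16 + 8 + 4 = 25212 ✓



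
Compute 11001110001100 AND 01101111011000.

AND: 1 only when both bits are 1
  11001110001100
& 01101111011000
----------------
  01001110001000
Decimal: 13196 & 7128 = 5000



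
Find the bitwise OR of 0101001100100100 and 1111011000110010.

OR: 1 when either bit is 1
  0101001100100100
| 1111011000110010
------------------
  1111011100110110
Decimal: 21284 | 63026 = 63286



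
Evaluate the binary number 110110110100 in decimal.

Sum of powers of 2 for each 1-bit:
2^2 + 2^4 + 2^5 + 2^7 + 2^8 + 2^10 + 2^11
= 4 + 16 + 32 + 128 + 256 + 1024 + 2048
= 3508



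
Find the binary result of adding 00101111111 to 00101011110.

Add column by column from the right: bit + bit + carry-in; write the sum mod 2, carry 1 when the sum is 2 or 3.
carry:  01011111100
        00101111111
+       00101011110
-------------------
       001011011101
(the carry out of the leftmost column, 0, becomes the leading bit)
Decimal check:
  00101111111 = 256 + 64 + 32 + 16 + 8 + 4 + 2 + 1 = 383
  00101011110 = 256 + 64 + 16 + 8 + 4 + 2 = 350
  383 + 350 = 733, and 001011011101 = 512 + 128 + 64 + 16 + 8 + 4 + 1 = 733 ✓



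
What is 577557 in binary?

Using repeated division by 2:
577557 ÷ 2 = 288778 remainder 1
288778 ÷ 2 = 144389 remainder 0
144389 ÷ 2 = 72194 remainder 1
72194 ÷ 2 = 36097 remainder 0
36097 ÷ 2 = 18048 remainder 1
18048 ÷ 2 = 9024 remainder 0
9024 ÷ 2 = 4512 remainder 0
4512 ÷ 2 = 2256 remainder 0
2256 ÷ 2 = 1128 remainder 0
1128 ÷ 2 = 564 remainder 0
564 ÷ 2 = 282 remainder 0
282 ÷ 2 = 141 remainder 0
141 ÷ 2 = 70 remainder 1
70 ÷ 2 = 35 remainder 0
35 ÷ 2 = 17 remainder 1
17 ÷ 2 = 8 remainder 1
8 ÷ 2 = 4 remainder 0
4 ÷ 2 = 2 remainder 0
2 ÷ 2 = 1 remainder 0
1 ÷ 2 = 0 remainder 1
Reading remainders bottom to top: 10001101000000010101



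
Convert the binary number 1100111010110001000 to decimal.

Sum of powers of 2 for each 1-bit:
2^3 + 2^7 + 2^8 + 2^10 + 2^12 + 2^13 + 2^14 + 2^17 + 2^18
= 8 + 128 + 256 + 1024 + 4096 + 8192 + 16384 + 131072 + 262144
= 423304



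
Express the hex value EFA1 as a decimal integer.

Expand by place value (powers of 16):
Digit values: E = 14, F = 15, A = 10
EFA1 = 14 × 16^3 + 15 × 16^2 + 10 × 16^1 + 1 × 16^0
= 14 × 4096 + 15 × 256 + 10 × 16 + 1 × 1
= 57344 + 3840 + 160 + 1
= 61345



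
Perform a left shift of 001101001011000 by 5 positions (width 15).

Original: 001101001011000 (decimal 6744)
Shift left by 5 positions
Append 5 zeros on the right and drop the 5 high bits that overflow the 15-bit width
Result: 100101100000000 (decimal 19200)
Equivalent: 6744 << 5 = 6744 × 2^5 = 215808, truncated to 15 bits = 19200



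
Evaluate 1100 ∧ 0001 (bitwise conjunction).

AND: 1 only when both bits are 1
  1100
& 0001
------
  0000
Decimal: 12 & 1 = 0



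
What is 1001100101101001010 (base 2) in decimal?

Sum of powers of 2 for each 1-bit:
2^1 + 2^3 + 2^6 + 2^8 + 2^9 + 2^11 + 2^14 + 2^15 + 2^18
= 2 + 8 + 64 + 256 + 512 + 2048 + 16384 + 32768 + 262144
= 314186



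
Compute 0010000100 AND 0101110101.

AND: 1 only when both bits are 1
  0010000100
& 0101110101
------------
  0000000100
Decimal: 132 & 373 = 4



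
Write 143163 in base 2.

Using repeated division by 2:
143163 ÷ 2 = 71581 remainder 1
71581 ÷ 2 = 35790 remainder 1
35790 ÷ 2 = 17895 remainder 0
17895 ÷ 2 = 8947 remainder 1
8947 ÷ 2 = 4473 remainder 1
4473 ÷ 2 = 2236 remainder 1
2236 ÷ 2 = 1118 remainder 0
1118 ÷ 2 = 559 remainder 0
559 ÷ 2 = 279 remainder 1
279 ÷ 2 = 139 remainder 1
139 ÷ 2 = 69 remainder 1
69 ÷ 2 = 34 remainder 1
34 ÷ 2 = 17 remainder 0
17 ÷ 2 = 8 remainder 1
8 ÷ 2 = 4 remainder 0
4 ÷ 2 = 2 remainder 0
2 ÷ 2 = 1 remainder 0
1 ÷ 2 = 0 remainder 1
Reading remainders bottom to top: 100010111100111011



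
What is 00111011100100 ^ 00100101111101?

XOR: 1 when bits differ
  00111011100100
^ 00100101111101
----------------
  00011110011001
Decimal: 3812 ^ 2429 = 1945



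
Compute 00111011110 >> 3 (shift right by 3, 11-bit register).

Original: 00111011110 (decimal 478)
Shift right by 3 positions
Drop the 3 low bits; fill with zeros on the left
Result: 00000111011 (decimal 59)
Equivalent: 478 >> 3 = 478 ÷ 2^3 = 59

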